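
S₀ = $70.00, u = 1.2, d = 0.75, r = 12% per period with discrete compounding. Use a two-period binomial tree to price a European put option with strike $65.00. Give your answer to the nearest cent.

$1.11

Risk-neutral probability p = (1 + 0.12 − 0.75)/(1.2 − 0.75) = 0.3700/0.4500 = 0.8222
Terminal stock prices: S_uu = 100.8, S_ud = 63, S_dd = 39.38
Terminal payoffs (K − S): max(-35.8, 0) = 0, max(2, 0) = 2, max(25.62, 0) = 25.62
Node u (S = 84): V_u = 1/1.12·[0.8222·0.0000 + 0.1778·2.0000] = 0.3175
Node d (S = 52.5): V_d = 1/1.12·[0.8222·2.0000 + 0.1778·25.6250] = 5.5357
Node 0 (S = 70): V_0 = 1/1.12·[0.8222·0.3175 + 0.1778·5.5357] = 1.1117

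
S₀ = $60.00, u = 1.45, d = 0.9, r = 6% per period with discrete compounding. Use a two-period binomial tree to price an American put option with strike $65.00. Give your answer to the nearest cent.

$7.36

Risk-neutral probability p = (1 + 0.06 − 0.9)/(1.45 − 0.9) = 0.1600/0.5500 = 0.2909
Terminal stock prices: S_uu = 126.2, S_ud = 78.3, S_dd = 48.6
Terminal payoffs (K − S): max(-61.15, 0) = 0, max(-13.3, 0) = 0, max(16.4, 0) = 16.4
Node u (S = 87): continuation = 1/1.06·[0.2909·0.0000 + 0.7091·0.0000] = 0.0000; exercise value = 0.0000 ≤ continuation, so V_u = 0.0000
Node d (S = 54): continuation = 1/1.06·[0.2909·0.0000 + 0.7091·16.4000] = 10.9708; exercise value = 11.0000 > continuation, so V_d = 11.0000 (exercise)
Node 0 (S = 60): continuation = 1/1.06·[0.2909·0.0000 + 0.7091·11.0000] = 7.3585; exercise value = 5.0000 ≤ continuation, so V_0 = 7.3585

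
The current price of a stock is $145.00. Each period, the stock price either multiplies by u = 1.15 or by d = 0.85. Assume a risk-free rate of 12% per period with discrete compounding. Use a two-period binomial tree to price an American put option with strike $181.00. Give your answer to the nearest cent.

$36.00

Risk-neutral probability p = (1 + 0.12 − 0.85)/(1.15 − 0.85) = 0.2700/0.3000 = 0.9000
Terminal stock prices: S_uu = 191.8, S_ud = 141.7, S_dd = 104.8
Terminal payoffs (K − S): max(-10.76, 0) = 0, max(39.26, 0) = 39.26, max(76.24, 0) = 76.24
Node u (S = 166.8): continuation = 1/1.12·[0.9000·0.0000 + 0.1000·39.2625] = 3.5056; exercise value = 14.2500 > continuation, so V_u = 14.2500 (exercise)
Node d (S = 123.2): continuation = 1/1.12·[0.9000·39.2625 + 0.1000·76.2375] = 38.3571; exercise value = 57.7500 > continuation, so V_d = 57.7500 (exercise)
Node 0 (S = 145): continuation = 1/1.12·[0.9000·14.2500 + 0.1000·57.7500] = 16.6071; exercise value = 36.0000 > continuation, so V_0 = 36.0000 (exercise)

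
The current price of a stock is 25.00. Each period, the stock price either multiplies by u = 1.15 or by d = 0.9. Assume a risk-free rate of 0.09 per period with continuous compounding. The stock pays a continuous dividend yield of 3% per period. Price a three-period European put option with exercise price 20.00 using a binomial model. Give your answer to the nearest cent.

0.06

Per-period risk-free factor R = e^0.09 = 1.0942; dividend-adjusted growth = e^(0.09−0.03) = 1.0618.
Risk-neutral probability p = (1.0618 − 0.9)/(1.15 − 0.9) = 0.1618/0.2500 = 0.6473
Terminal stock prices: S_uuu = 38.02, S_uud = 29.76, S_udd = 23.29, S_ddd = 18.23
Terminal payoffs (K − S): max(-18.02, 0) = 0, max(-9.756, 0) = 0, max(-3.287, 0) = 0, max(1.775, 0) = 1.775
Node uu (S = 33.06): V_uu = e^(−0.09)·[0.6473·0.0000 + 0.3527·0.0000] = 0.0000
Node ud (S = 25.87): V_ud = e^(−0.09)·[0.6473·0.0000 + 0.3527·0.0000] = 0.0000
Node dd (S = 20.25): V_dd = e^(−0.09)·[0.6473·0.0000 + 0.3527·1.7750] = 0.5721
Node u (S = 28.75): V_u = e^(−0.09)·[0.6473·0.0000 + 0.3527·0.0000] = 0.0000
Node d (S = 22.5): V_d = e^(−0.09)·[0.6473·0.0000 + 0.3527·0.5721] = 0.1844
Node 0 (S = 25): V_0 = e^(−0.09)·[0.6473·0.0000 + 0.3527·0.1844] = 0.0594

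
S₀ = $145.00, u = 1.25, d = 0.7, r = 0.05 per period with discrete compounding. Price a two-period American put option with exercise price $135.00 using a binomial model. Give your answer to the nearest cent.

$13.31

Risk-neutral probability p = (1 + 0.05 − 0.7)/(1.25 − 0.7) = 0.3500/0.5500 = 0.6364
Terminal stock prices: S_uu = 226.6, S_ud = 126.9, S_dd = 71.05
Terminal payoffs (K − S): max(-91.56, 0) = 0, max(8.125, 0) = 8.125, max(63.95, 0) = 63.95
Node u (S = 181.2): continuation = 1/1.05·[0.6364·0.0000 + 0.3636·8.1250] = 2.8139; exercise value = 0.0000 ≤ continuation, so V_u = 2.8139
Node d (S = 101.5): continuation = 1/1.05·[0.6364·8.1250 + 0.3636·63.9500] = 27.0714; exercise value = 33.5000 > continuation, so V_d = 33.5000 (exercise)
Node 0 (S = 145): continuation = 1/1.05·[0.6364·2.8139 + 0.3636·33.5000] = 13.3071; exercise value = 0.0000 ≤ continuation, so V_0 = 13.3071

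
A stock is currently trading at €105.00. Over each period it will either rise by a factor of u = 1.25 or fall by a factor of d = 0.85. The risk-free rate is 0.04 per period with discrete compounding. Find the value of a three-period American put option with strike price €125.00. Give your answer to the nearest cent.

Risk-neutral probability p = (1 + 0.04 − 0.85)/(1.25 − 0.85) = 0.1900/0.4000 = 0.4750
Terminal stock prices: S_uuu = 205.1, S_uud = 139.5, S_udd = 94.83, S_ddd = 64.48
Terminal payoffs (K − S): max(-80.08, 0) = 0, max(-14.45, 0) = 0, max(30.17, 0) = 30.17, max(60.52, 0) = 60.52
Node uu (S = 164.1): continuation = 1/1.04·[0.4750·0.0000 + 0.5250·0.0000] = 0.0000; exercise value = 0.0000 ≤ continuation, so V_uu = 0.0000
Node ud (S = 111.6): continuation = 1/1.04·[0.4750·0.0000 + 0.5250·30.1719] = 15.2310; exercise value = 13.4375 ≤ continuation, so V_ud = 15.2310
Node dd (S = 75.86): continuation = 1/1.04·[0.4750·30.1719 + 0.5250·60.5169] = 44.3298; exercise value = 49.1375 > continuation, so V_dd = 49.1375 (exercise)
Node u (S = 131.2): continuation = 1/1.04·[0.4750·0.0000 + 0.5250·15.2310] = 7.6887; exercise value = 0.0000 ≤ continuation, so V_u = 7.6887
Node d (S = 89.25): continuation = 1/1.04·[0.4750·15.2310 + 0.5250·49.1375] = 31.7615; exercise value = 35.7500 > continuation, so V_d = 35.7500 (exercise)
Node 0 (S = 105): continuation = 1/1.04·[0.4750·7.6887 + 0.5250·35.7500] = 21.5586; exercise value = 20.0000 ≤ continuation, so V_0 = 21.5586

€21.56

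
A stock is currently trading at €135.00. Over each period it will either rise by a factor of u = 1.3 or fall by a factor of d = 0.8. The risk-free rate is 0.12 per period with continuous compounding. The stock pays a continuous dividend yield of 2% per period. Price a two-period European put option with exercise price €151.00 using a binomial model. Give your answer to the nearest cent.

€11.68

Per-period risk-free factor R = e^0.12 = 1.1275; dividend-adjusted growth = e^(0.12−0.02) = 1.1052.
Risk-neutral probability p = (1.1052 − 0.8)/(1.3 − 0.8) = 0.3052/0.5000 = 0.6103
Terminal stock prices: S_uu = 228.2, S_ud = 140.4, S_dd = 86.4
Terminal payoffs (K − S): max(-77.15, 0) = 0, max(10.6, 0) = 10.6, max(64.6, 0) = 64.6
Node u (S = 175.5): V_u = e^(−0.12)·[0.6103·0.0000 + 0.3897·10.6000] = 3.6633
Node d (S = 108): V_d = e^(−0.12)·[0.6103·10.6000 + 0.3897·64.6000] = 28.0635
Node 0 (S = 135): V_0 = e^(−0.12)·[0.6103·3.6633 + 0.3897·28.0635] = 11.6817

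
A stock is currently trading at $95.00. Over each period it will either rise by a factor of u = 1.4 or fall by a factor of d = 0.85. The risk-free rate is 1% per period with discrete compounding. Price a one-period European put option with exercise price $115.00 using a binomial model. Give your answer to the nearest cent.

Risk-neutral probability p = (1 + 0.01 − 0.85)/(1.4 − 0.85) = 0.1600/0.5500 = 0.2909
Terminal stock prices: S_u = 133, S_d = 80.75
Terminal payoffs (K − S): max(-18, 0) = 0, max(34.25, 0) = 34.25
Node 0 (S = 95): V_0 = 1/1.01·[0.2909·0.0000 + 0.7091·34.2500] = 24.0459

$24.05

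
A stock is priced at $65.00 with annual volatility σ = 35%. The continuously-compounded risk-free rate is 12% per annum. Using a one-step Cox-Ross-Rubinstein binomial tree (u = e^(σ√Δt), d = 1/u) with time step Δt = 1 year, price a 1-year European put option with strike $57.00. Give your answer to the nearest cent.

CRR parameters: u = e^(σ√Δt) = e^(0.35·√1) = 1.4191, d = 1/u = 0.7047
Per-period rate: rΔt = 0.12·1 = 0.12, so R = e^0.12 = 1.1275
Risk-neutral probability p = (e^0.12 − 0.7047)/(1.4191 − 0.7047) = 0.4228/0.7144 = 0.5919
Terminal stock prices: S_u = 92.24, S_d = 45.8
Terminal payoffs (K − S): max(-35.24, 0) = 0, max(11.2, 0) = 11.2
Node 0 (S = 65): V_0 = e^(−0.12)·[0.5919·0.0000 + 0.4081·11.1953] = 4.0526

$4.05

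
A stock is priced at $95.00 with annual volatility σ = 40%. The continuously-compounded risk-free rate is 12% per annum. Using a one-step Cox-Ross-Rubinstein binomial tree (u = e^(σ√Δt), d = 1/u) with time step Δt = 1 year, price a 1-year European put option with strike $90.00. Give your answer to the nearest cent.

CRR parameters: u = e^(σ√Δt) = e^(0.4·√1) = 1.4918, d = 1/u = 0.6703
Per-period rate: rΔt = 0.12·1 = 0.12, so R = e^0.12 = 1.1275
Risk-neutral probability p = (e^0.12 − 0.6703)/(1.4918 − 0.6703) = 0.4572/0.8215 = 0.5565
Terminal stock prices: S_u = 141.7, S_d = 63.68
Terminal payoffs (K − S): max(-51.72, 0) = 0, max(26.32, 0) = 26.32
Node 0 (S = 95): V_0 = e^(−0.12)·[0.5565·0.0000 + 0.4435·26.3196] = 10.3525

$10.35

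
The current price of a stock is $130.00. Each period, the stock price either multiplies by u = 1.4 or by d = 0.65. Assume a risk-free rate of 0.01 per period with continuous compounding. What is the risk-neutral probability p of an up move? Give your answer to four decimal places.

Risk-neutral probability p = (e^0.01 − 0.65)/(1.4 − 0.65) = 0.3601/0.7500 = 0.4801

p = 0.4801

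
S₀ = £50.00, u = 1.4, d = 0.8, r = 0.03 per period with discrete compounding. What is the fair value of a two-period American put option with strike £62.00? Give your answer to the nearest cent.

£14.51

Risk-neutral probability p = (1 + 0.03 − 0.8)/(1.4 − 0.8) = 0.2300/0.6000 = 0.3833
Terminal stock prices: S_uu = 98, S_ud = 56, S_dd = 32
Terminal payoffs (K − S): max(-36, 0) = 0, max(6, 0) = 6, max(30, 0) = 30
Node u (S = 70): continuation = 1/1.03·[0.3833·0.0000 + 0.6167·6.0000] = 3.5922; exercise value = 0.0000 ≤ continuation, so V_u = 3.5922
Node d (S = 40): continuation = 1/1.03·[0.3833·6.0000 + 0.6167·30.0000] = 20.1942; exercise value = 22.0000 > continuation, so V_d = 22.0000 (exercise)
Node 0 (S = 50): continuation = 1/1.03·[0.3833·3.5922 + 0.6167·22.0000] = 14.5084; exercise value = 12.0000 ≤ continuation, so V_0 = 14.5084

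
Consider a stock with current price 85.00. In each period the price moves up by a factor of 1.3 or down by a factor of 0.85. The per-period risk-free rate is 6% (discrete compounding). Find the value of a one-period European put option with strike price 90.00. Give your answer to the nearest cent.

Risk-neutral probability p = (1 + 0.06 − 0.85)/(1.3 − 0.85) = 0.2100/0.4500 = 0.4667
Terminal stock prices: S_u = 110.5, S_d = 72.25
Terminal payoffs (K − S): max(-20.5, 0) = 0, max(17.75, 0) = 17.75
Node 0 (S = 85): V_0 = 1/1.06·[0.4667·0.0000 + 0.5333·17.7500] = 8.9308

8.93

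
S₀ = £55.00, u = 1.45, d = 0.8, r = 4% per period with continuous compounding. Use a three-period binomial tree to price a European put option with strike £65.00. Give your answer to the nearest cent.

Risk-neutral probability p = (e^0.04 − 0.8)/(1.45 − 0.8) = 0.2408/0.6500 = 0.3705
Terminal stock prices: S_uuu = 167.7, S_uud = 92.51, S_udd = 51.04, S_ddd = 28.16
Terminal payoffs (K − S): max(-102.7, 0) = 0, max(-27.51, 0) = 0, max(13.96, 0) = 13.96, max(36.84, 0) = 36.84
Node uu (S = 115.6): V_uu = e^(−0.04)·[0.3705·0.0000 + 0.6295·0.0000] = 0.0000
Node ud (S = 63.8): V_ud = e^(−0.04)·[0.3705·0.0000 + 0.6295·13.9600] = 8.4435
Node dd (S = 35.2): V_dd = e^(−0.04)·[0.3705·13.9600 + 0.6295·36.8400] = 27.2513
Node u (S = 79.75): V_u = e^(−0.04)·[0.3705·0.0000 + 0.6295·8.4435] = 5.1070
Node d (S = 44): V_d = e^(−0.04)·[0.3705·8.4435 + 0.6295·27.2513] = 19.4881
Node 0 (S = 55): V_0 = e^(−0.04)·[0.3705·5.1070 + 0.6295·19.4881] = 13.6050

£13.60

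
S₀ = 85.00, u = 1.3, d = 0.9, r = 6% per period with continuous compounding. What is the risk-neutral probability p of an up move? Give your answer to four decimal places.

Risk-neutral probability p = (e^0.06 − 0.9)/(1.3 − 0.9) = 0.1618/0.4000 = 0.4046

p = 0.4046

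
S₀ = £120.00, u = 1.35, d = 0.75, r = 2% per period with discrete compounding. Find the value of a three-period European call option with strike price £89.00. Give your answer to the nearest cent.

Risk-neutral probability p = (1 + 0.02 − 0.75)/(1.35 − 0.75) = 0.2700/0.6000 = 0.4500
Terminal stock prices: S_uuu = 295.2, S_uud = 164, S_udd = 91.12, S_ddd = 50.62
Terminal payoffs (S − K): max(206.2, 0) = 206.2, max(75.03, 0) = 75.03, max(2.125, 0) = 2.125, max(-38.38, 0) = 0
Node uu (S = 218.7): V_uu = 1/1.02·[0.4500·206.2450 + 0.5500·75.0250] = 131.4451
Node ud (S = 121.5): V_ud = 1/1.02·[0.4500·75.0250 + 0.5500·2.1250] = 34.2451
Node dd (S = 67.5): V_dd = 1/1.02·[0.4500·2.1250 + 0.5500·0.0000] = 0.9375
Node u (S = 162): V_u = 1/1.02·[0.4500·131.4451 + 0.5500·34.2451] = 76.4560
Node d (S = 90): V_d = 1/1.02·[0.4500·34.2451 + 0.5500·0.9375] = 15.6136
Node 0 (S = 120): V_0 = 1/1.02·[0.4500·76.4560 + 0.5500·15.6136] = 42.1497

£42.15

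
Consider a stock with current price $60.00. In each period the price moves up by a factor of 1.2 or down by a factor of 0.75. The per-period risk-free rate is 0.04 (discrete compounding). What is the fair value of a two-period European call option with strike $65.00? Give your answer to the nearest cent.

$8.22

Risk-neutral probability p = (1 + 0.04 − 0.75)/(1.2 − 0.75) = 0.2900/0.4500 = 0.6444
Terminal stock prices: S_uu = 86.4, S_ud = 54, S_dd = 33.75
Terminal payoffs (S − K): max(21.4, 0) = 21.4, max(-11, 0) = 0, max(-31.25, 0) = 0
Node u (S = 72): V_u = 1/1.04·[0.6444·21.4000 + 0.3556·0.0000] = 13.2607
Node d (S = 45): V_d = 1/1.04·[0.6444·0.0000 + 0.3556·0.0000] = 0.0000
Node 0 (S = 60): V_0 = 1/1.04·[0.6444·13.2607 + 0.3556·0.0000] = 8.2171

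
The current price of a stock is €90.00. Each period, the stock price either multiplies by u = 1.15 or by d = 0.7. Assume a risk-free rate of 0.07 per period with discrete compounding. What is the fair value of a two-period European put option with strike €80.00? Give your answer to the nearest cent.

€2.92

Risk-neutral probability p = (1 + 0.07 − 0.7)/(1.15 − 0.7) = 0.3700/0.4500 = 0.8222
Terminal stock prices: S_uu = 119, S_ud = 72.45, S_dd = 44.1
Terminal payoffs (K − S): max(-39.02, 0) = 0, max(7.55, 0) = 7.55, max(35.9, 0) = 35.9
Node u (S = 103.5): V_u = 1/1.07·[0.8222·0.0000 + 0.1778·7.5500] = 1.2544
Node d (S = 63): V_d = 1/1.07·[0.8222·7.5500 + 0.1778·35.9000] = 11.7664
Node 0 (S = 90): V_0 = 1/1.07·[0.8222·1.2544 + 0.1778·11.7664] = 2.9189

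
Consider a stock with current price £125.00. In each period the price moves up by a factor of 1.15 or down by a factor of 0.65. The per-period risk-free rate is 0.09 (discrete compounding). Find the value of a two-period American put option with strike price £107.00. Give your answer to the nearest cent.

£4.04

Risk-neutral probability p = (1 + 0.09 − 0.65)/(1.15 − 0.65) = 0.4400/0.5000 = 0.8800
Terminal stock prices: S_uu = 165.3, S_ud = 93.44, S_dd = 52.81
Terminal payoffs (K − S): max(-58.31, 0) = 0, max(13.56, 0) = 13.56, max(54.19, 0) = 54.19
Node u (S = 143.8): continuation = 1/1.09·[0.8800·0.0000 + 0.1200·13.5625] = 1.4931; exercise value = 0.0000 ≤ continuation, so V_u = 1.4931
Node d (S = 81.25): continuation = 1/1.09·[0.8800·13.5625 + 0.1200·54.1875] = 16.9151; exercise value = 25.7500 > continuation, so V_d = 25.7500 (exercise)
Node 0 (S = 125): continuation = 1/1.09·[0.8800·1.4931 + 0.1200·25.7500] = 4.0403; exercise value = 0.0000 ≤ continuation, so V_0 = 4.0403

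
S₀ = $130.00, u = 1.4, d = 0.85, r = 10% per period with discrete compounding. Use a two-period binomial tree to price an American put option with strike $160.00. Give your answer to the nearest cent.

Risk-neutral probability p = (1 + 0.1 − 0.85)/(1.4 − 0.85) = 0.2500/0.5500 = 0.4545
Terminal stock prices: S_uu = 254.8, S_ud = 154.7, S_dd = 93.92
Terminal payoffs (K − S): max(-94.8, 0) = 0, max(5.3, 0) = 5.3, max(66.08, 0) = 66.08
Node u (S = 182): continuation = 1/1.1·[0.4545·0.0000 + 0.5455·5.3000] = 2.6281; exercise value = 0.0000 ≤ continuation, so V_u = 2.6281
Node d (S = 110.5): continuation = 1/1.1·[0.4545·5.3000 + 0.5455·66.0750] = 34.9545; exercise value = 49.5000 > continuation, so V_d = 49.5000 (exercise)
Node 0 (S = 130): continuation = 1/1.1·[0.4545·2.6281 + 0.5455·49.5000] = 25.6314; exercise value = 30.0000 > continuation, so V_0 = 30.0000 (exercise)

$30.00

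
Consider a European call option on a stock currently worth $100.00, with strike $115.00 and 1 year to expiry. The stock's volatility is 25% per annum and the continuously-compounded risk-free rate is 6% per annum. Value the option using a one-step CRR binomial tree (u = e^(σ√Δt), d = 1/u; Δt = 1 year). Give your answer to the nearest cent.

CRR parameters: u = e^(σ√Δt) = e^(0.25·√1) = 1.2840, d = 1/u = 0.7788
Per-period rate: rΔt = 0.06·1 = 0.06, so R = e^0.06 = 1.0618
Risk-neutral probability p = (e^0.06 − 0.7788)/(1.2840 − 0.7788) = 0.2830/0.5052 = 0.5602
Terminal stock prices: S_u = 128.4, S_d = 77.88
Terminal payoffs (S − K): max(13.4, 0) = 13.4, max(-37.12, 0) = 0
Node 0 (S = 100): V_0 = e^(−0.06)·[0.5602·13.4025 + 0.4398·0.0000] = 7.0711

$7.07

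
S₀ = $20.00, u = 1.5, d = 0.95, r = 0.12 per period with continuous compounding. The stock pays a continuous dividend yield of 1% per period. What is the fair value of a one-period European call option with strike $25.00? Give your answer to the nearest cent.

$1.34

Per-period risk-free factor R = e^0.12 = 1.1275; dividend-adjusted growth = e^(0.12−0.01) = 1.1163.
Risk-neutral probability p = (1.1163 − 0.95)/(1.5 − 0.95) = 0.1663/0.5500 = 0.3023
Terminal stock prices: S_u = 30, S_d = 19
Terminal payoffs (S − K): max(5, 0) = 5, max(-6, 0) = 0
Node 0 (S = 20): V_0 = e^(−0.12)·[0.3023·5.0000 + 0.6977·0.0000] = 1.3407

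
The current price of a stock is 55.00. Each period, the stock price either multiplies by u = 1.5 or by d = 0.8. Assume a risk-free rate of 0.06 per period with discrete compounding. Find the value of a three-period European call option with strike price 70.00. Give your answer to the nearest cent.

Risk-neutral probability p = (1 + 0.06 − 0.8)/(1.5 − 0.8) = 0.2600/0.7000 = 0.3714
Terminal stock prices: S_uuu = 185.6, S_uud = 99, S_udd = 52.8, S_ddd = 28.16
Terminal payoffs (S − K): max(115.6, 0) = 115.6, max(29, 0) = 29, max(-17.2, 0) = 0, max(-41.84, 0) = 0
Node uu (S = 123.8): V_uu = 1/1.06·[0.3714·115.6250 + 0.6286·29.0000] = 57.7123
Node ud (S = 66): V_ud = 1/1.06·[0.3714·29.0000 + 0.6286·0.0000] = 10.1617
Node dd (S = 35.2): V_dd = 1/1.06·[0.3714·0.0000 + 0.6286·0.0000] = 0.0000
Node u (S = 82.5): V_u = 1/1.06·[0.3714·57.7123 + 0.6286·10.1617] = 26.2484
Node d (S = 44): V_d = 1/1.06·[0.3714·10.1617 + 0.6286·0.0000] = 3.5607
Node 0 (S = 55): V_0 = 1/1.06·[0.3714·26.2484 + 0.6286·3.5607] = 11.3090

11.31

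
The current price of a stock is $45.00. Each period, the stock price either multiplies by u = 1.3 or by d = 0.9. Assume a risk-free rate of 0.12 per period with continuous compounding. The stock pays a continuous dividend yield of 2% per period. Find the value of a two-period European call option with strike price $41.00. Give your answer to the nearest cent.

Per-period risk-free factor R = e^0.12 = 1.1275; dividend-adjusted growth = e^(0.12−0.02) = 1.1052.
Risk-neutral probability p = (1.1052 − 0.9)/(1.3 − 0.9) = 0.2052/0.4000 = 0.5129
Terminal stock prices: S_uu = 76.05, S_ud = 52.65, S_dd = 36.45
Terminal payoffs (S − K): max(35.05, 0) = 35.05, max(11.65, 0) = 11.65, max(-4.55, 0) = 0
Node u (S = 58.5): V_u = e^(−0.12)·[0.5129·35.0500 + 0.4871·11.6500] = 20.9779
Node d (S = 40.5): V_d = e^(−0.12)·[0.5129·11.6500 + 0.4871·0.0000] = 5.2999
Node 0 (S = 45): V_0 = e^(−0.12)·[0.5129·20.9779 + 0.4871·5.2999] = 11.8329

$11.83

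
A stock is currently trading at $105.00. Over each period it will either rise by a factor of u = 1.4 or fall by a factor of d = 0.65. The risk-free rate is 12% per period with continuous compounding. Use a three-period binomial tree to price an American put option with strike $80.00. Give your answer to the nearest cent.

$5.80

Risk-neutral probability p = (e^0.12 − 0.65)/(1.4 − 0.65) = 0.4775/0.7500 = 0.6367
Terminal stock prices: S_uuu = 288.1, S_uud = 133.8, S_udd = 62.11, S_ddd = 28.84
Terminal payoffs (K − S): max(-208.1, 0) = 0, max(-53.77, 0) = 0, max(17.89, 0) = 17.89, max(51.16, 0) = 51.16
Node uu (S = 205.8): continuation = e^(−0.12)·[0.6367·0.0000 + 0.3633·0.0000] = 0.0000; exercise value = 0.0000 ≤ continuation, so V_uu = 0.0000
Node ud (S = 95.55): continuation = e^(−0.12)·[0.6367·0.0000 + 0.3633·17.8925] = 5.7659; exercise value = 0.0000 ≤ continuation, so V_ud = 5.7659
Node dd (S = 44.36): continuation = e^(−0.12)·[0.6367·17.8925 + 0.3633·51.1644] = 26.5911; exercise value = 35.6375 > continuation, so V_dd = 35.6375 (exercise)
Node u (S = 147): continuation = e^(−0.12)·[0.6367·0.0000 + 0.3633·5.7659] = 1.8581; exercise value = 0.0000 ≤ continuation, so V_u = 1.8581
Node d (S = 68.25): continuation = e^(−0.12)·[0.6367·5.7659 + 0.3633·35.6375] = 14.7401; exercise value = 11.7500 ≤ continuation, so V_d = 14.7401
Node 0 (S = 105): continuation = e^(−0.12)·[0.6367·1.8581 + 0.3633·14.7401] = 5.7992; exercise value = 0.0000 ≤ continuation, so V_0 = 5.7992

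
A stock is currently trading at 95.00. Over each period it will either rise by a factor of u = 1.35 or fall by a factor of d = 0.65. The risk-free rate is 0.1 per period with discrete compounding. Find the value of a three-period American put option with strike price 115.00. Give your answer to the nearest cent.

Risk-neutral probability p = (1 + 0.1 − 0.65)/(1.35 − 0.65) = 0.4500/0.7000 = 0.6429
Terminal stock prices: S_uuu = 233.7, S_uud = 112.5, S_udd = 54.19, S_ddd = 26.09
Terminal payoffs (K − S): max(-118.7, 0) = 0, max(2.461, 0) = 2.461, max(60.81, 0) = 60.81, max(88.91, 0) = 88.91
Node uu (S = 173.1): continuation = 1/1.1·[0.6429·0.0000 + 0.3571·2.4606] = 0.7989; exercise value = 0.0000 ≤ continuation, so V_uu = 0.7989
Node ud (S = 83.36): continuation = 1/1.1·[0.6429·2.4606 + 0.3571·60.8144] = 21.1830; exercise value = 31.6375 > continuation, so V_ud = 31.6375 (exercise)
Node dd (S = 40.14): continuation = 1/1.1·[0.6429·60.8144 + 0.3571·88.9106] = 64.4080; exercise value = 74.8625 > continuation, so V_dd = 74.8625 (exercise)
Node u (S = 128.2): continuation = 1/1.1·[0.6429·0.7989 + 0.3571·31.6375] = 10.7388; exercise value = 0.0000 ≤ continuation, so V_u = 10.7388
Node d (S = 61.75): continuation = 1/1.1·[0.6429·31.6375 + 0.3571·74.8625] = 42.7955; exercise value = 53.2500 > continuation, so V_d = 53.2500 (exercise)
Node 0 (S = 95): continuation = 1/1.1·[0.6429·10.7388 + 0.3571·53.2500] = 23.5649; exercise value = 20.0000 ≤ continuation, so V_0 = 23.5649

23.56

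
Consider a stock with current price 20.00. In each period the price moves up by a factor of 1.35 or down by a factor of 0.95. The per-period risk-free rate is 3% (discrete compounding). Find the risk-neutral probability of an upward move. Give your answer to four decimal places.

Risk-neutral probability p = (1 + 0.03 − 0.95)/(1.35 − 0.95) = 0.0800/0.4000 = 0.2000

p = 0.2000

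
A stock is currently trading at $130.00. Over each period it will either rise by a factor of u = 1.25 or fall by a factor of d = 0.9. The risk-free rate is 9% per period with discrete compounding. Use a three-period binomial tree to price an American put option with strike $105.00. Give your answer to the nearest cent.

Risk-neutral probability p = (1 + 0.09 − 0.9)/(1.25 − 0.9) = 0.1900/0.3500 = 0.5429
Terminal stock prices: S_uuu = 253.9, S_uud = 182.8, S_udd = 131.6, S_ddd = 94.77
Terminal payoffs (K − S): max(-148.9, 0) = 0, max(-77.81, 0) = 0, max(-26.62, 0) = 0, max(10.23, 0) = 10.23
Node uu (S = 203.1): continuation = 1/1.09·[0.5429·0.0000 + 0.4571·0.0000] = 0.0000; exercise value = 0.0000 ≤ continuation, so V_uu = 0.0000
Node ud (S = 146.2): continuation = 1/1.09·[0.5429·0.0000 + 0.4571·0.0000] = 0.0000; exercise value = 0.0000 ≤ continuation, so V_ud = 0.0000
Node dd (S = 105.3): continuation = 1/1.09·[0.5429·0.0000 + 0.4571·10.2300] = 4.2904; exercise value = 0.0000 ≤ continuation, so V_dd = 4.2904
Node u (S = 162.5): continuation = 1/1.09·[0.5429·0.0000 + 0.4571·0.0000] = 0.0000; exercise value = 0.0000 ≤ continuation, so V_u = 0.0000
Node d (S = 117): continuation = 1/1.09·[0.5429·0.0000 + 0.4571·4.2904] = 1.7994; exercise value = 0.0000 ≤ continuation, so V_d = 1.7994
Node 0 (S = 130): continuation = 1/1.09·[0.5429·0.0000 + 0.4571·1.7994] = 0.7547; exercise value = 0.0000 ≤ continuation, so V_0 = 0.7547

$0.75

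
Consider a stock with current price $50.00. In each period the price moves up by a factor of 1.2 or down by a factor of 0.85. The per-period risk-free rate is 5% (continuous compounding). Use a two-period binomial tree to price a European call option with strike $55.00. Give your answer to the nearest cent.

$5.09

Risk-neutral probability p = (e^0.05 − 0.85)/(1.2 − 0.85) = 0.2013/0.3500 = 0.5751
Terminal stock prices: S_uu = 72, S_ud = 51, S_dd = 36.12
Terminal payoffs (S − K): max(17, 0) = 17, max(-4, 0) = 0, max(-18.88, 0) = 0
Node u (S = 60): V_u = e^(−0.05)·[0.5751·17.0000 + 0.4249·0.0000] = 9.2992
Node d (S = 42.5): V_d = e^(−0.05)·[0.5751·0.0000 + 0.4249·0.0000] = 0.0000
Node 0 (S = 50): V_0 = e^(−0.05)·[0.5751·9.2992 + 0.4249·0.0000] = 5.0868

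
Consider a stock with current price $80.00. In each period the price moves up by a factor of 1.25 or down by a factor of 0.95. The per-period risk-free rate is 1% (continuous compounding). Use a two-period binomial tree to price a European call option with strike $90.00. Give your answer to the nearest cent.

Risk-neutral probability p = (e^0.01 − 0.95)/(1.25 − 0.95) = 0.0601/0.3000 = 0.2002
Terminal stock prices: S_uu = 125, S_ud = 95, S_dd = 72.2
Terminal payoffs (S − K): max(35, 0) = 35, max(5, 0) = 5, max(-17.8, 0) = 0
Node u (S = 100): V_u = e^(−0.01)·[0.2002·35.0000 + 0.7998·5.0000] = 10.8955
Node d (S = 76): V_d = e^(−0.01)·[0.2002·5.0000 + 0.7998·0.0000] = 0.9909
Node 0 (S = 80): V_0 = e^(−0.01)·[0.2002·10.8955 + 0.7998·0.9909] = 2.9439

$2.94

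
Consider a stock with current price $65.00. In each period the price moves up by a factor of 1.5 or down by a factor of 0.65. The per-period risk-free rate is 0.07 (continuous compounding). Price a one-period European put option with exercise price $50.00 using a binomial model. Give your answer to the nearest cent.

$3.63

Risk-neutral probability p = (e^0.07 − 0.65)/(1.5 − 0.65) = 0.4225/0.8500 = 0.4971
Terminal stock prices: S_u = 97.5, S_d = 42.25
Terminal payoffs (K − S): max(-47.5, 0) = 0, max(7.75, 0) = 7.75
Node 0 (S = 65): V_0 = e^(−0.07)·[0.4971·0.0000 + 0.5029·7.7500] = 3.6342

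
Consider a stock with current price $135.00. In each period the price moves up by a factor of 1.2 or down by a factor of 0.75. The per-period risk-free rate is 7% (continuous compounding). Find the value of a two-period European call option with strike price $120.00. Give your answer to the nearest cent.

$33.75

Risk-neutral probability p = (e^0.07 − 0.75)/(1.2 − 0.75) = 0.3225/0.4500 = 0.7167
Terminal stock prices: S_uu = 194.4, S_ud = 121.5, S_dd = 75.94
Terminal payoffs (S − K): max(74.4, 0) = 74.4, max(1.5, 0) = 1.5, max(-44.06, 0) = 0
Node u (S = 162): V_u = e^(−0.07)·[0.7167·74.4000 + 0.2833·1.5000] = 50.1127
Node d (S = 101.2): V_d = e^(−0.07)·[0.7167·1.5000 + 0.2833·0.0000] = 1.0023
Node 0 (S = 135): V_0 = e^(−0.07)·[0.7167·50.1127 + 0.2833·1.0023] = 33.7517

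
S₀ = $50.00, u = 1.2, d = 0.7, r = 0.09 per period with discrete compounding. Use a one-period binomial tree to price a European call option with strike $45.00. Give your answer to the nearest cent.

Risk-neutral probability p = (1 + 0.09 − 0.7)/(1.2 − 0.7) = 0.3900/0.5000 = 0.7800
Terminal stock prices: S_u = 60, S_d = 35
Terminal payoffs (S − K): max(15, 0) = 15, max(-10, 0) = 0
Node 0 (S = 50): V_0 = 1/1.09·[0.7800·15.0000 + 0.2200·0.0000] = 10.7339

$10.73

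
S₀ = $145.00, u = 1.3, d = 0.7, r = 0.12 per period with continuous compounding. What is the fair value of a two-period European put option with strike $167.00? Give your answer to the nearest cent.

$17.53

Risk-neutral probability p = (e^0.12 − 0.7)/(1.3 − 0.7) = 0.4275/0.6000 = 0.7125
Terminal stock prices: S_uu = 245.1, S_ud = 131.9, S_dd = 71.05
Terminal payoffs (K − S): max(-78.05, 0) = 0, max(35.05, 0) = 35.05, max(95.95, 0) = 95.95
Node u (S = 188.5): V_u = e^(−0.12)·[0.7125·0.0000 + 0.2875·35.0500] = 8.9375
Node d (S = 101.5): V_d = e^(−0.12)·[0.7125·35.0500 + 0.2875·95.9500] = 46.6157
Node 0 (S = 145): V_0 = e^(−0.12)·[0.7125·8.9375 + 0.2875·46.6157] = 17.5346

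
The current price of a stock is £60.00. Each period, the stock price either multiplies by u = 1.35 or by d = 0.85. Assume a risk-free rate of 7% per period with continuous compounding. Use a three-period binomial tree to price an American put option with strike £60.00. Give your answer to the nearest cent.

£4.82

Risk-neutral probability p = (e^0.07 − 0.85)/(1.35 − 0.85) = 0.2225/0.5000 = 0.4450
Terminal stock prices: S_uuu = 147.6, S_uud = 92.95, S_udd = 58.52, S_ddd = 36.85
Terminal payoffs (K − S): max(-87.62, 0) = 0, max(-32.95, 0) = 0, max(1.478, 0) = 1.478, max(23.15, 0) = 23.15
Node uu (S = 109.4): continuation = e^(−0.07)·[0.4450·0.0000 + 0.5550·0.0000] = 0.0000; exercise value = 0.0000 ≤ continuation, so V_uu = 0.0000
Node ud (S = 68.85): continuation = e^(−0.07)·[0.4450·0.0000 + 0.5550·1.4775] = 0.7646; exercise value = 0.0000 ≤ continuation, so V_ud = 0.7646
Node dd (S = 43.35): continuation = e^(−0.07)·[0.4450·1.4775 + 0.5550·23.1525] = 12.5936; exercise value = 16.6500 > continuation, so V_dd = 16.6500 (exercise)
Node u (S = 81): continuation = e^(−0.07)·[0.4450·0.0000 + 0.5550·0.7646] = 0.3956; exercise value = 0.0000 ≤ continuation, so V_u = 0.3956
Node d (S = 51): continuation = e^(−0.07)·[0.4450·0.7646 + 0.5550·16.6500] = 8.9330; exercise value = 9.0000 > continuation, so V_d = 9.0000 (exercise)
Node 0 (S = 60): continuation = e^(−0.07)·[0.4450·0.3956 + 0.5550·9.0000] = 4.8213; exercise value = 0.0000 ≤ continuation, so V_0 = 4.8213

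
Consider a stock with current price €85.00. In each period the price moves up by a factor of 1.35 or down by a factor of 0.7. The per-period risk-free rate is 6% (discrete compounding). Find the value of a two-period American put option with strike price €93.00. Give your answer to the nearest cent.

€16.89

Risk-neutral probability p = (1 + 0.06 − 0.7)/(1.35 − 0.7) = 0.3600/0.6500 = 0.5538
Terminal stock prices: S_uu = 154.9, S_ud = 80.33, S_dd = 41.65
Terminal payoffs (K − S): max(-61.91, 0) = 0, max(12.67, 0) = 12.67, max(51.35, 0) = 51.35
Node u (S = 114.8): continuation = 1/1.06·[0.5538·0.0000 + 0.4462·12.6750] = 5.3349; exercise value = 0.0000 ≤ continuation, so V_u = 5.3349
Node d (S = 59.5): continuation = 1/1.06·[0.5538·12.6750 + 0.4462·51.3500] = 28.2358; exercise value = 33.5000 > continuation, so V_d = 33.5000 (exercise)
Node 0 (S = 85): continuation = 1/1.06·[0.5538·5.3349 + 0.4462·33.5000] = 16.8876; exercise value = 8.0000 ≤ continuation, so V_0 = 16.8876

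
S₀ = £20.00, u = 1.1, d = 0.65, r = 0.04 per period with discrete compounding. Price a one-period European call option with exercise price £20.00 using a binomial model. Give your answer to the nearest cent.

£1.67

Risk-neutral probability p = (1 + 0.04 − 0.65)/(1.1 − 0.65) = 0.3900/0.4500 = 0.8667
Terminal stock prices: S_u = 22, S_d = 13
Terminal payoffs (S − K): max(2, 0) = 2, max(-7, 0) = 0
Node 0 (S = 20): V_0 = 1/1.04·[0.8667·2.0000 + 0.1333·0.0000] = 1.6667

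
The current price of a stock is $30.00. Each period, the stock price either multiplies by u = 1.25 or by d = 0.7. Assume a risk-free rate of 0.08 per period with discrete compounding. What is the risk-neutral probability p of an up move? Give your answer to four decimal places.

p = 0.6909

Risk-neutral probability p = (1 + 0.08 − 0.7)/(1.25 − 0.7) = 0.3800/0.5500 = 0.6909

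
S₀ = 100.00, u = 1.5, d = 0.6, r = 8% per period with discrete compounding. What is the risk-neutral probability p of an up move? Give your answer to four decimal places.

Risk-neutral probability p = (1 + 0.08 − 0.6)/(1.5 − 0.6) = 0.4800/0.9000 = 0.5333

p = 0.5333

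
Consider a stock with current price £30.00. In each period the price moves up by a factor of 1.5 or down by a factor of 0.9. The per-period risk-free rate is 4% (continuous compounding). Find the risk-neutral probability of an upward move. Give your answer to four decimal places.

p = 0.2347

Risk-neutral probability p = (e^0.04 − 0.9)/(1.5 − 0.9) = 0.1408/0.6000 = 0.2347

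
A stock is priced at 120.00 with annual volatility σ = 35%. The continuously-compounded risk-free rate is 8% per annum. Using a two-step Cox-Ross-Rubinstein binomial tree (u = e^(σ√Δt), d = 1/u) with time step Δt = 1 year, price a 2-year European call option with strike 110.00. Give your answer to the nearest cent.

CRR parameters: u = e^(σ√Δt) = e^(0.35·√1) = 1.4191, d = 1/u = 0.7047
Per-period rate: rΔt = 0.08·1 = 0.08, so R = e^0.08 = 1.0833
Risk-neutral probability p = (e^0.08 − 0.7047)/(1.4191 − 0.7047) = 0.3786/0.7144 = 0.5300
Terminal stock prices: S_uu = 241.7, S_ud = 120, S_dd = 59.59
Terminal payoffs (S − K): max(131.7, 0) = 131.7, max(10, 0) = 10, max(-50.41, 0) = 0
Node u (S = 170.3): V_u = e^(−0.08)·[0.5300·131.6503 + 0.4700·10.0000] = 68.7453
Node d (S = 84.56): V_d = e^(−0.08)·[0.5300·10.0000 + 0.4700·0.0000] = 4.8922
Node 0 (S = 120): V_0 = e^(−0.08)·[0.5300·68.7453 + 0.4700·4.8922] = 35.7545

35.75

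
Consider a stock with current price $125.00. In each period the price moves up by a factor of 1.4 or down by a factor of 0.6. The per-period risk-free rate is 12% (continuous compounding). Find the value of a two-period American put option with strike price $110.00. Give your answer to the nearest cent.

$11.46

Risk-neutral probability p = (e^0.12 − 0.6)/(1.4 − 0.6) = 0.5275/0.8000 = 0.6594
Terminal stock prices: S_uu = 245, S_ud = 105, S_dd = 45
Terminal payoffs (K − S): max(-135, 0) = 0, max(5, 0) = 5, max(65, 0) = 65
Node u (S = 175): continuation = e^(−0.12)·[0.6594·0.0000 + 0.3406·5.0000] = 1.5106; exercise value = 0.0000 ≤ continuation, so V_u = 1.5106
Node d (S = 75): continuation = e^(−0.12)·[0.6594·5.0000 + 0.3406·65.0000] = 22.5612; exercise value = 35.0000 > continuation, so V_d = 35.0000 (exercise)
Node 0 (S = 125): continuation = e^(−0.12)·[0.6594·1.5106 + 0.3406·35.0000] = 11.4573; exercise value = 0.0000 ≤ continuation, so V_0 = 11.4573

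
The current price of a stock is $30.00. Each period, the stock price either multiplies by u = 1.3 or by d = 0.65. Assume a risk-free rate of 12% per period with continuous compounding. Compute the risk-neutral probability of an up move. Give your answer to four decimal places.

Risk-neutral probability p = (e^0.12 − 0.65)/(1.3 − 0.65) = 0.4775/0.6500 = 0.7346

p = 0.7346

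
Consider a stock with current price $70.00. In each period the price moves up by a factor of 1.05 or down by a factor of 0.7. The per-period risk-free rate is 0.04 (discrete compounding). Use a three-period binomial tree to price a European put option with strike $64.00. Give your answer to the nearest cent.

$0.78

Risk-neutral probability p = (1 + 0.04 − 0.7)/(1.05 − 0.7) = 0.3400/0.3500 = 0.9714
Terminal stock prices: S_uuu = 81.03, S_uud = 54.02, S_udd = 36.01, S_ddd = 24.01
Terminal payoffs (K − S): max(-17.03, 0) = 0, max(9.978, 0) = 9.978, max(27.99, 0) = 27.99, max(39.99, 0) = 39.99
Node uu (S = 77.17): V_uu = 1/1.04·[0.9714·0.0000 + 0.0286·9.9775] = 0.2741
Node ud (S = 51.45): V_ud = 1/1.04·[0.9714·9.9775 + 0.0286·27.9850] = 10.0885
Node dd (S = 34.3): V_dd = 1/1.04·[0.9714·27.9850 + 0.0286·39.9900] = 27.2385
Node u (S = 73.5): V_u = 1/1.04·[0.9714·0.2741 + 0.0286·10.0885] = 0.5332
Node d (S = 49): V_d = 1/1.04·[0.9714·10.0885 + 0.0286·27.2385] = 10.1716
Node 0 (S = 70): V_0 = 1/1.04·[0.9714·0.5332 + 0.0286·10.1716] = 0.7775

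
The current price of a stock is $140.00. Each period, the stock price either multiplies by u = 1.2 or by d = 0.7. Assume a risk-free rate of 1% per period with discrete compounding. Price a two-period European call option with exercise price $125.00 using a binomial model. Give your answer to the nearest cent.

Risk-neutral probability p = (1 + 0.01 − 0.7)/(1.2 − 0.7) = 0.3100/0.5000 = 0.6200
Terminal stock prices: S_uu = 201.6, S_ud = 117.6, S_dd = 68.6
Terminal payoffs (S − K): max(76.6, 0) = 76.6, max(-7.4, 0) = 0, max(-56.4, 0) = 0
Node u (S = 168): V_u = 1/1.01·[0.6200·76.6000 + 0.3800·0.0000] = 47.0218
Node d (S = 98): V_d = 1/1.01·[0.6200·0.0000 + 0.3800·0.0000] = 0.0000
Node 0 (S = 140): V_0 = 1/1.01·[0.6200·47.0218 + 0.3800·0.0000] = 28.8649

$28.86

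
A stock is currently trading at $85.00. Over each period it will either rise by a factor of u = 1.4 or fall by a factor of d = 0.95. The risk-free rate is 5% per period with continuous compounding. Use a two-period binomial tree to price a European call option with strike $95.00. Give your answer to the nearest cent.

Risk-neutral probability p = (e^0.05 − 0.95)/(1.4 − 0.95) = 0.1013/0.4500 = 0.2250
Terminal stock prices: S_uu = 166.6, S_ud = 113, S_dd = 76.71
Terminal payoffs (S − K): max(71.6, 0) = 71.6, max(18.05, 0) = 18.05, max(-18.29, 0) = 0
Node u (S = 119): V_u = e^(−0.05)·[0.2250·71.6000 + 0.7750·18.0500] = 28.6332
Node d (S = 80.75): V_d = e^(−0.05)·[0.2250·18.0500 + 0.7750·0.0000] = 3.8640
Node 0 (S = 85): V_0 = e^(−0.05)·[0.2250·28.6332 + 0.7750·3.8640] = 8.9779

$8.98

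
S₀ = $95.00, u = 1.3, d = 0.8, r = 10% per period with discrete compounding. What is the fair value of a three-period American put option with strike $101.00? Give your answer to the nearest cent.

$10.67

Risk-neutral probability p = (1 + 0.1 − 0.8)/(1.3 − 0.8) = 0.3000/0.5000 = 0.6000
Terminal stock prices: S_uuu = 208.7, S_uud = 128.4, S_udd = 79.04, S_ddd = 48.64
Terminal payoffs (K − S): max(-107.7, 0) = 0, max(-27.44, 0) = 0, max(21.96, 0) = 21.96, max(52.36, 0) = 52.36
Node uu (S = 160.6): continuation = 1/1.1·[0.6000·0.0000 + 0.4000·0.0000] = 0.0000; exercise value = 0.0000 ≤ continuation, so V_uu = 0.0000
Node ud (S = 98.8): continuation = 1/1.1·[0.6000·0.0000 + 0.4000·21.9600] = 7.9855; exercise value = 2.2000 ≤ continuation, so V_ud = 7.9855
Node dd (S = 60.8): continuation = 1/1.1·[0.6000·21.9600 + 0.4000·52.3600] = 31.0182; exercise value = 40.2000 > continuation, so V_dd = 40.2000 (exercise)
Node u (S = 123.5): continuation = 1/1.1·[0.6000·0.0000 + 0.4000·7.9855] = 2.9038; exercise value = 0.0000 ≤ continuation, so V_u = 2.9038
Node d (S = 76): continuation = 1/1.1·[0.6000·7.9855 + 0.4000·40.2000] = 18.9739; exercise value = 25.0000 > continuation, so V_d = 25.0000 (exercise)
Node 0 (S = 95): continuation = 1/1.1·[0.6000·2.9038 + 0.4000·25.0000] = 10.6748; exercise value = 6.0000 ≤ continuation, so V_0 = 10.6748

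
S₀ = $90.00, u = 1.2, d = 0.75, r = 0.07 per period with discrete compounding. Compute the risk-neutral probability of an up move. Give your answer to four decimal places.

p = 0.7111

Risk-neutral probability p = (1 + 0.07 − 0.75)/(1.2 − 0.75) = 0.3200/0.4500 = 0.7111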